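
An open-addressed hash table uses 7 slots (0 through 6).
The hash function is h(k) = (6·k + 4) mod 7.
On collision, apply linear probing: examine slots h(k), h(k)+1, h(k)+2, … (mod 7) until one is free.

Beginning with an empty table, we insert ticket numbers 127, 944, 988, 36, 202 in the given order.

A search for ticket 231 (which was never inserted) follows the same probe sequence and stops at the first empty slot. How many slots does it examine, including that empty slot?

5

127 hashes to 3; slot 3 is free => place at 3.
944 hashes to 5; slot 5 is free => place at 5.
988 hashes to 3; 3 taken => place at 4.
36 hashes to 3; 3,4,5 taken => place at 6.
202 hashes to 5; 5,6 taken => place at 0.
Table: [202, —, —, 127, 988, 944, 36]
Lookup 231: h=4, probe 4,5,6,0,1 → slot 1 empty, not found.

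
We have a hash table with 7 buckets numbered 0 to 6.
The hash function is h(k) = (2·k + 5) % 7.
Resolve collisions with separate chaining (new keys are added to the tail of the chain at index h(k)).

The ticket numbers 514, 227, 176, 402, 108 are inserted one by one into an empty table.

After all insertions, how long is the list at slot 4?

Insert 514: h=4, bucket 4 empty -> new chain.
Insert 227: h=4, bucket 4 nonempty -> append to chain.
Insert 176: h=0, bucket 0 empty -> new chain.
Insert 402: h=4, bucket 4 nonempty -> append to chain.
Insert 108: h=4, bucket 4 nonempty -> append to chain.
Final buckets:
0: 176
1: ∅
2: ∅
3: ∅
4: 514 -> 227 -> 402 -> 108
5: ∅
6: ∅

4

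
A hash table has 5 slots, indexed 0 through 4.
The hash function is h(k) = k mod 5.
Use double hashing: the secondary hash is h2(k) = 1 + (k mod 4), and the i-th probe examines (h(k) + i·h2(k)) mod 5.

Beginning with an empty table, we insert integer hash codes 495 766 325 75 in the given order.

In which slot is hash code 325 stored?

2

Insert 495: h=0, slot 0 empty => index 0.
Insert 766: h=1, slot 1 empty => index 1.
Insert 325: h=0, h2=2, slot 0 occupied => index 2.
Insert 75: h=0, h2=4, slot 0 occupied => index 4.
Table: [495, 766, 325, -, 75]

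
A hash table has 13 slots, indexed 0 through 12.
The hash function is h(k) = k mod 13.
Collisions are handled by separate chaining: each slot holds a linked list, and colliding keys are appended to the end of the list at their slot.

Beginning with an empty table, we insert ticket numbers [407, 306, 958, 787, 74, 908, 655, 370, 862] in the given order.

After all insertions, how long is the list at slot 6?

1

407 -> bucket 4
306 -> bucket 7
958 -> bucket 9
787 -> bucket 7 (collision)
74 -> bucket 9 (collision)
908 -> bucket 11
655 -> bucket 5
370 -> bucket 6
862 -> bucket 4 (collision)
Final buckets:
0: ∅
1: ∅
2: ∅
3: ∅
4: 407 -> 862
5: 655
6: 370
7: 306 -> 787
8: ∅
9: 958 -> 74
10: ∅
11: 908
12: ∅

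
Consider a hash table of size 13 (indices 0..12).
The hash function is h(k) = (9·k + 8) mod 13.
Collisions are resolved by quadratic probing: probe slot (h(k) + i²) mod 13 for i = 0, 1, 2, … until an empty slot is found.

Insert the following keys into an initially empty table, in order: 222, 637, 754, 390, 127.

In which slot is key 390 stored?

12

222 hashes to 4; slot 4 is free -> place at 4.
637 hashes to 8; slot 8 is free -> place at 8.
754 hashes to 8; 8 taken -> place at 9.
390 hashes to 8; 8,9 taken -> place at 12.
127 hashes to 7; slot 7 is free -> place at 7.
Table: [-, -, -, -, 222, -, -, 127, 637, 754, -, -, 390]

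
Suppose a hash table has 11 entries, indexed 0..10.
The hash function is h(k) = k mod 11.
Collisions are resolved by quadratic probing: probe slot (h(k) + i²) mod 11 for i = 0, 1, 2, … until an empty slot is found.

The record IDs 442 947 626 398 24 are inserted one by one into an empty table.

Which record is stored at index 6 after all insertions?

24

Insert 442: h=2, slot 2 empty => index 2.
Insert 947: h=1, slot 1 empty => index 1.
Insert 626: h=10, slot 10 empty => index 10.
Insert 398: h=2, slot 2 occupied => index 3.
Insert 24: h=2, slots 2,3 occupied => index 6.
Table: [—, 947, 442, 398, —, —, 24, —, —, —, 626]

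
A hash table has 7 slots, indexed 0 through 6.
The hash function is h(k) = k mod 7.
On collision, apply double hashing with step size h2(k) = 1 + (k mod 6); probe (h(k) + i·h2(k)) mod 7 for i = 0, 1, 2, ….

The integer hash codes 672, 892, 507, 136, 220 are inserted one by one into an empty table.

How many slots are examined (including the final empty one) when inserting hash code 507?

672: h=0 → slot 0
892: h=3 → slot 3
507: h=3, h2=4, probe 3,0,4 → slot 4
136: h=3, h2=5, probe 3,1 → slot 1
220: h=3, h2=5, probe 3,1,6 → slot 6
Table: [672, 136, ∅, 892, 507, ∅, 220]

3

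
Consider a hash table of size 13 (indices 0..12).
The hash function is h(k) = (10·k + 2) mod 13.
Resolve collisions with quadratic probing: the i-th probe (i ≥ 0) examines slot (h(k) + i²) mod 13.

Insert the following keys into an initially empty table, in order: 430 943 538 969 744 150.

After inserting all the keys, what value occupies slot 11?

Insert 430: h=12, slot 12 empty => index 12.
Insert 943: h=7, slot 7 empty => index 7.
Insert 538: h=0, slot 0 empty => index 0.
Insert 969: h=7, slot 7 occupied => index 8.
Insert 744: h=6, slot 6 empty => index 6.
Insert 150: h=7, slots 7,8 occupied => index 11.
Table: [538, _, _, _, _, _, 744, 943, 969, _, _, 150, 430]

150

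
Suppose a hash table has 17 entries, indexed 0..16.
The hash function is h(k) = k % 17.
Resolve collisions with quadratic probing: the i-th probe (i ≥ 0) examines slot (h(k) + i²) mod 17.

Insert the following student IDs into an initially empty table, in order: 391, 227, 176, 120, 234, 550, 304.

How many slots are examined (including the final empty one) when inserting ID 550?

Insert 391: h=0, slot 0 empty -> index 0.
Insert 227: h=6, slot 6 empty -> index 6.
Insert 176: h=6, slot 6 occupied -> index 7.
Insert 120: h=1, slot 1 empty -> index 1.
Insert 234: h=13, slot 13 empty -> index 13.
Insert 550: h=6, slots 6,7 occupied -> index 10.
Insert 304: h=15, slot 15 empty -> index 15.
Table: [391, 120, -, -, -, -, 227, 176, -, -, 550, -, -, 234, -, 304, -]

3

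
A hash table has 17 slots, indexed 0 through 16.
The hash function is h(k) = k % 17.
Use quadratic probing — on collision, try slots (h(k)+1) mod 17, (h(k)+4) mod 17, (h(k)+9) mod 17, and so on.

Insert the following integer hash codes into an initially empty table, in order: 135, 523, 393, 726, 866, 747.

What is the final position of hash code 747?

3

135 hashes to 16; slot 16 is free → place at 16.
523 hashes to 13; slot 13 is free → place at 13.
393 hashes to 2; slot 2 is free → place at 2.
726 hashes to 12; slot 12 is free → place at 12.
866 hashes to 16; 16 taken → place at 0.
747 hashes to 16; 16,0 taken → place at 3.
Table: [866, -, 393, 747, -, -, -, -, -, -, -, -, 726, 523, -, -, 135]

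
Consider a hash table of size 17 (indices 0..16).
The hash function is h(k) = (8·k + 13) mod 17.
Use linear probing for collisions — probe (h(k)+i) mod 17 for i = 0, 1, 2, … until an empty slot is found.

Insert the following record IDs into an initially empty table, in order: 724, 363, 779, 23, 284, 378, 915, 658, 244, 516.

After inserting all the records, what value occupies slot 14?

244

724: h=8 → slot 8
363: h=10 → slot 10
779: h=6 → slot 6
23: h=10, probe 10,11 → slot 11
284: h=7 → slot 7
378: h=11, probe 11,12 → slot 12
915: h=6, probe 6,7,8,9 → slot 9
658: h=7, probe 7,8,9,10,11,12,13 → slot 13
244: h=10, probe 10,11,12,13,14 → slot 14
516: h=10, probe 10,11,12,13,14,15 → slot 15
Table: [∅, ∅, ∅, ∅, ∅, ∅, 779, 284, 724, 915, 363, 23, 378, 658, 244, 516, ∅]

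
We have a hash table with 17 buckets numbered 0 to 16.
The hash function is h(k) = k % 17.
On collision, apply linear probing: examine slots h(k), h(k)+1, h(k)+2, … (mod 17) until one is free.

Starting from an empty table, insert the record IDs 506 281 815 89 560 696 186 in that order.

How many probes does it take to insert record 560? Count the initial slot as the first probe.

506 hashes to 13; slot 13 is free -> place at 13.
281 hashes to 9; slot 9 is free -> place at 9.
815 hashes to 16; slot 16 is free -> place at 16.
89 hashes to 4; slot 4 is free -> place at 4.
560 hashes to 16; 16 taken -> place at 0.
696 hashes to 16; 16,0 taken -> place at 1.
186 hashes to 16; 16,0,1 taken -> place at 2.
Table: [560, 696, 186, —, 89, —, —, —, —, 281, —, —, —, 506, —, —, 815]

2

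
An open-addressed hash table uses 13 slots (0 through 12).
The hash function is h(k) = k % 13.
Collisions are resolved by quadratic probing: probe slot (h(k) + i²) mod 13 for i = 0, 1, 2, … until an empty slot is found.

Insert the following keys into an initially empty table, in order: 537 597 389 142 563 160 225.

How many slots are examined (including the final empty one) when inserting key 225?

5

Insert 537: h=4, slot 4 empty → index 4.
Insert 597: h=12, slot 12 empty → index 12.
Insert 389: h=12, slot 12 occupied → index 0.
Insert 142: h=12, slots 12,0 occupied → index 3.
Insert 563: h=4, slot 4 occupied → index 5.
Insert 160: h=4, slots 4,5 occupied → index 8.
Insert 225: h=4, slots 4,5,8,0 occupied → index 7.
Table: [389, ∅, ∅, 142, 537, 563, ∅, 225, 160, ∅, ∅, ∅, 597]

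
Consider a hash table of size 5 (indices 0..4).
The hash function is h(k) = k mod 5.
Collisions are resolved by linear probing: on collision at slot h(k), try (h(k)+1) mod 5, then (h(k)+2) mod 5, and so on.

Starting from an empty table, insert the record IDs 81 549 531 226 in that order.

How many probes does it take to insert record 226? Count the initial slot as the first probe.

81 hashes to 1; slot 1 is free => place at 1.
549 hashes to 4; slot 4 is free => place at 4.
531 hashes to 1; 1 taken => place at 2.
226 hashes to 1; 1,2 taken => place at 3.
Table: [—, 81, 531, 226, 549]

3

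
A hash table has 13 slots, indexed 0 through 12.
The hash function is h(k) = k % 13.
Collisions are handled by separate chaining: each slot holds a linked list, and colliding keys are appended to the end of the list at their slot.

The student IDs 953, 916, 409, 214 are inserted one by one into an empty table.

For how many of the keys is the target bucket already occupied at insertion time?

2

953 -> bucket 4
916 -> bucket 6
409 -> bucket 6 (collision)
214 -> bucket 6 (collision)
Final buckets:
0: .
1: .
2: .
3: .
4: 953
5: .
6: 916 -> 409 -> 214
7: .
8: .
9: .
10: .
11: .
12: .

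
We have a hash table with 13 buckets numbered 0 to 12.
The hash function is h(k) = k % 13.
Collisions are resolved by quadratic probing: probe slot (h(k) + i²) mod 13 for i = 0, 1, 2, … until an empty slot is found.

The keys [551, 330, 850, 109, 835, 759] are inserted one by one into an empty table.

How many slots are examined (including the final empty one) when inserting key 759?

551 hashes to 5; slot 5 is free -> place at 5.
330 hashes to 5; 5 taken -> place at 6.
850 hashes to 5; 5,6 taken -> place at 9.
109 hashes to 5; 5,6,9 taken -> place at 1.
835 hashes to 3; slot 3 is free -> place at 3.
759 hashes to 5; 5,6,9,1 taken -> place at 8.
Table: [-, 109, -, 835, -, 551, 330, -, 759, 850, -, -, -]

5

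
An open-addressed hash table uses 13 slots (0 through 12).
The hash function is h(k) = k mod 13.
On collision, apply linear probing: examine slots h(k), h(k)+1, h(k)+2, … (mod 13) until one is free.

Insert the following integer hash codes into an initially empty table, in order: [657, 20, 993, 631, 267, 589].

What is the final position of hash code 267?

10

Insert 657: h=7, slot 7 empty → index 7.
Insert 20: h=7, slot 7 occupied → index 8.
Insert 993: h=5, slot 5 empty → index 5.
Insert 631: h=7, slots 7,8 occupied → index 9.
Insert 267: h=7, slots 7,8,9 occupied → index 10.
Insert 589: h=4, slot 4 empty → index 4.
Table: [-, -, -, -, 589, 993, -, 657, 20, 631, 267, -, -]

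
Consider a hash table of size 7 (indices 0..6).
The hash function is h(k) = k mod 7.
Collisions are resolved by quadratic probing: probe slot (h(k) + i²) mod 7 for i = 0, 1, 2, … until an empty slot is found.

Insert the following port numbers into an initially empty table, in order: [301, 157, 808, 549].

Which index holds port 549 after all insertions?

5

301 hashes to 0; slot 0 is free → place at 0.
157 hashes to 3; slot 3 is free → place at 3.
808 hashes to 3; 3 taken → place at 4.
549 hashes to 3; 3,4,0 taken → place at 5.
Table: [301, ∅, ∅, 157, 808, 549, ∅]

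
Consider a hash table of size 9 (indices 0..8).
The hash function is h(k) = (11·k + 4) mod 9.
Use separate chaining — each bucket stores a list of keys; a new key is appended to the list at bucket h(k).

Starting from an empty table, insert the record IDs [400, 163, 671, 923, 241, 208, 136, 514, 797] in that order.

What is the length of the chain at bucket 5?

Insert 400: h=3, bucket 3 empty → new chain.
Insert 163: h=6, bucket 6 empty → new chain.
Insert 671: h=5, bucket 5 empty → new chain.
Insert 923: h=5, bucket 5 nonempty → append to chain.
Insert 241: h=0, bucket 0 empty → new chain.
Insert 208: h=6, bucket 6 nonempty → append to chain.
Insert 136: h=6, bucket 6 nonempty → append to chain.
Insert 514: h=6, bucket 6 nonempty → append to chain.
Insert 797: h=5, bucket 5 nonempty → append to chain.
Final buckets:
0: 241
1: ∅
2: ∅
3: 400
4: ∅
5: 671 -> 923 -> 797
6: 163 -> 208 -> 136 -> 514
7: ∅
8: ∅

3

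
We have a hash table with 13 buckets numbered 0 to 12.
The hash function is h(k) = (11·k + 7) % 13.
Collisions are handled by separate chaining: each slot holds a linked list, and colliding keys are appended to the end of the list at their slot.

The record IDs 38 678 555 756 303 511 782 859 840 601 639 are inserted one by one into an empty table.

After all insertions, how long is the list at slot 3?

Insert 38: h=9, bucket 9 empty → new chain.
Insert 678: h=3, bucket 3 empty → new chain.
Insert 555: h=2, bucket 2 empty → new chain.
Insert 756: h=3, bucket 3 nonempty → append to chain.
Insert 303: h=12, bucket 12 empty → new chain.
Insert 511: h=12, bucket 12 nonempty → append to chain.
Insert 782: h=3, bucket 3 nonempty → append to chain.
Insert 859: h=5, bucket 5 empty → new chain.
Insert 840: h=4, bucket 4 empty → new chain.
Insert 601: h=1, bucket 1 empty → new chain.
Insert 639: h=3, bucket 3 nonempty → append to chain.
Final buckets:
0: —
1: 601
2: 555
3: 678 -> 756 -> 782 -> 639
4: 840
5: 859
6: —
7: —
8: —
9: 38
10: —
11: —
12: 303 -> 511

4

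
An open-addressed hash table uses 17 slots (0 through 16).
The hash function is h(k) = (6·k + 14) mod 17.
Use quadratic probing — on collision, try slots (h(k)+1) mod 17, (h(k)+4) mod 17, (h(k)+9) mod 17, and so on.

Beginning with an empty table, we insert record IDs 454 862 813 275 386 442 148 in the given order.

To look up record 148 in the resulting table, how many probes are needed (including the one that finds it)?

4

454 hashes to 1; slot 1 is free → place at 1.
862 hashes to 1; 1 taken → place at 2.
813 hashes to 13; slot 13 is free → place at 13.
275 hashes to 15; slot 15 is free → place at 15.
386 hashes to 1; 1,2 taken → place at 5.
442 hashes to 14; slot 14 is free → place at 14.
148 hashes to 1; 1,2,5 taken → place at 10.
Table: [., 454, 862, ., ., 386, ., ., ., ., 148, ., ., 813, 442, 275, .]
Lookup 148: h=1, probe 1,2,5,10 → found at 10.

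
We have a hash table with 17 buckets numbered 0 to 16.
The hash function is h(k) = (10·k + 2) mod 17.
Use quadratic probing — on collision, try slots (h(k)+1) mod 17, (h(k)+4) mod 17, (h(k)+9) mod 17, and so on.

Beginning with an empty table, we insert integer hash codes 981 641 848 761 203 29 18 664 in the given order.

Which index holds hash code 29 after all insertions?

7

981: h=3 => slot 3
641: h=3, probe 3,4 => slot 4
848: h=16 => slot 16
761: h=13 => slot 13
203: h=9 => slot 9
29: h=3, probe 3,4,7 => slot 7
18: h=12 => slot 12
664: h=12, probe 12,13,16,4,11 => slot 11
Table: [., ., ., 981, 641, ., ., 29, ., 203, ., 664, 18, 761, ., ., 848]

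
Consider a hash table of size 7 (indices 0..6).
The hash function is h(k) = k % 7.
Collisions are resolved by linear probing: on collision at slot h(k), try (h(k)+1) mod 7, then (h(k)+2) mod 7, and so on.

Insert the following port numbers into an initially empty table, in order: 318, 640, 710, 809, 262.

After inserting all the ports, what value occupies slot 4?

318 hashes to 3; slot 3 is free -> place at 3.
640 hashes to 3; 3 taken -> place at 4.
710 hashes to 3; 3,4 taken -> place at 5.
809 hashes to 4; 4,5 taken -> place at 6.
262 hashes to 3; 3,4,5,6 taken -> place at 0.
Table: [262, ∅, ∅, 318, 640, 710, 809]

640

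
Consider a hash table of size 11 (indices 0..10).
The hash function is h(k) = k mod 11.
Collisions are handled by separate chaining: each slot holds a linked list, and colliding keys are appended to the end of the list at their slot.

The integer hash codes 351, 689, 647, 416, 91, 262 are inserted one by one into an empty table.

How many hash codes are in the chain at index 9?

351 → bucket 10
689 → bucket 7
647 → bucket 9
416 → bucket 9 (collision)
91 → bucket 3
262 → bucket 9 (collision)
Final buckets:
0: _
1: _
2: _
3: 91
4: _
5: _
6: _
7: 689
8: _
9: 647 -> 416 -> 262
10: 351

3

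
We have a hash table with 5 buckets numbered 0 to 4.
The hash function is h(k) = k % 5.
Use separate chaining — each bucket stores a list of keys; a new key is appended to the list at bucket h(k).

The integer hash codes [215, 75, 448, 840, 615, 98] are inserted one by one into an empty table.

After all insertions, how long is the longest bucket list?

4

215 → bucket 0
75 → bucket 0 (collision)
448 → bucket 3
840 → bucket 0 (collision)
615 → bucket 0 (collision)
98 → bucket 3 (collision)
Final buckets:
0: 215 -> 75 -> 840 -> 615
1: -
2: -
3: 448 -> 98
4: -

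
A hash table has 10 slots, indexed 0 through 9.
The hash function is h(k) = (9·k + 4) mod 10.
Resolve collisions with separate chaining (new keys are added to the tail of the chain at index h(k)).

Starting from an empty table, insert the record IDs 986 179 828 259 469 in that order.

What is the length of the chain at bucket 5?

3

Insert 986: h=8, bucket 8 empty -> new chain.
Insert 179: h=5, bucket 5 empty -> new chain.
Insert 828: h=6, bucket 6 empty -> new chain.
Insert 259: h=5, bucket 5 nonempty -> append to chain.
Insert 469: h=5, bucket 5 nonempty -> append to chain.
Final buckets:
0: .
1: .
2: .
3: .
4: .
5: 179 -> 259 -> 469
6: 828
7: .
8: 986
9: .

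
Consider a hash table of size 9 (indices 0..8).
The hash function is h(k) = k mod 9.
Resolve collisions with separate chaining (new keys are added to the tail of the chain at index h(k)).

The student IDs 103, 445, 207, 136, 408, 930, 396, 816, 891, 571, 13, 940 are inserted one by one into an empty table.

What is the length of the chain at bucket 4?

Insert 103: h=4, bucket 4 empty -> new chain.
Insert 445: h=4, bucket 4 nonempty -> append to chain.
Insert 207: h=0, bucket 0 empty -> new chain.
Insert 136: h=1, bucket 1 empty -> new chain.
Insert 408: h=3, bucket 3 empty -> new chain.
Insert 930: h=3, bucket 3 nonempty -> append to chain.
Insert 396: h=0, bucket 0 nonempty -> append to chain.
Insert 816: h=6, bucket 6 empty -> new chain.
Insert 891: h=0, bucket 0 nonempty -> append to chain.
Insert 571: h=4, bucket 4 nonempty -> append to chain.
Insert 13: h=4, bucket 4 nonempty -> append to chain.
Insert 940: h=4, bucket 4 nonempty -> append to chain.
Final buckets:
0: 207 -> 396 -> 891
1: 136
2: -
3: 408 -> 930
4: 103 -> 445 -> 571 -> 13 -> 940
5: -
6: 816
7: -
8: -

5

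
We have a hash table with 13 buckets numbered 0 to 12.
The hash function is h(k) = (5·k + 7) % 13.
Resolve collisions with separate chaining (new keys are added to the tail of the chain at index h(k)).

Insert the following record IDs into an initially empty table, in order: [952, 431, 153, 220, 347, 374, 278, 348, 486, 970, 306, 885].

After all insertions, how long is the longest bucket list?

Insert 952: h=9, bucket 9 empty → new chain.
Insert 431: h=4, bucket 4 empty → new chain.
Insert 153: h=5, bucket 5 empty → new chain.
Insert 220: h=2, bucket 2 empty → new chain.
Insert 347: h=0, bucket 0 empty → new chain.
Insert 374: h=5, bucket 5 nonempty → append to chain.
Insert 278: h=6, bucket 6 empty → new chain.
Insert 348: h=5, bucket 5 nonempty → append to chain.
Insert 486: h=6, bucket 6 nonempty → append to chain.
Insert 970: h=8, bucket 8 empty → new chain.
Insert 306: h=3, bucket 3 empty → new chain.
Insert 885: h=12, bucket 12 empty → new chain.
Final buckets:
0: 347
1: .
2: 220
3: 306
4: 431
5: 153 -> 374 -> 348
6: 278 -> 486
7: .
8: 970
9: 952
10: .
11: .
12: 885

3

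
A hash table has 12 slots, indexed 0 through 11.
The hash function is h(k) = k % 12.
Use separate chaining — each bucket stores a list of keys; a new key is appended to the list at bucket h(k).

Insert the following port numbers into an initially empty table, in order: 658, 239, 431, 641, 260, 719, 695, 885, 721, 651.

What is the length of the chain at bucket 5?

Insert 658: h=10, bucket 10 empty → new chain.
Insert 239: h=11, bucket 11 empty → new chain.
Insert 431: h=11, bucket 11 nonempty → append to chain.
Insert 641: h=5, bucket 5 empty → new chain.
Insert 260: h=8, bucket 8 empty → new chain.
Insert 719: h=11, bucket 11 nonempty → append to chain.
Insert 695: h=11, bucket 11 nonempty → append to chain.
Insert 885: h=9, bucket 9 empty → new chain.
Insert 721: h=1, bucket 1 empty → new chain.
Insert 651: h=3, bucket 3 empty → new chain.
Final buckets:
0: ∅
1: 721
2: ∅
3: 651
4: ∅
5: 641
6: ∅
7: ∅
8: 260
9: 885
10: 658
11: 239 -> 431 -> 719 -> 695

1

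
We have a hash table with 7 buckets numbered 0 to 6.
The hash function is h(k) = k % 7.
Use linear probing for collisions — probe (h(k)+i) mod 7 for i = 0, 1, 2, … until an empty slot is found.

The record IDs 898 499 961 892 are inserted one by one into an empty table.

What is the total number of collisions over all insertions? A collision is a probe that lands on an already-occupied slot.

898 hashes to 2; slot 2 is free => place at 2.
499 hashes to 2; 2 taken => place at 3.
961 hashes to 2; 2,3 taken => place at 4.
892 hashes to 3; 3,4 taken => place at 5.
Table: [., ., 898, 499, 961, 892, .]

5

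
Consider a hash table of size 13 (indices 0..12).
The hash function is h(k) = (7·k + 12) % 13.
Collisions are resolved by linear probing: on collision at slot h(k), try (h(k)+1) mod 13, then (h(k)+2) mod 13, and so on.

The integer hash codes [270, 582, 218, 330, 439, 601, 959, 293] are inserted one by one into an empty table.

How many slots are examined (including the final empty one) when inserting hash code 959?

7

270: h=4 → slot 4
582: h=4, probe 4,5 → slot 5
218: h=4, probe 4,5,6 → slot 6
330: h=8 → slot 8
439: h=4, probe 4,5,6,7 → slot 7
601: h=7, probe 7,8,9 → slot 9
959: h=4, probe 4,5,6,7,8,9,10 → slot 10
293: h=9, probe 9,10,11 → slot 11
Table: [∅, ∅, ∅, ∅, 270, 582, 218, 439, 330, 601, 959, 293, ∅]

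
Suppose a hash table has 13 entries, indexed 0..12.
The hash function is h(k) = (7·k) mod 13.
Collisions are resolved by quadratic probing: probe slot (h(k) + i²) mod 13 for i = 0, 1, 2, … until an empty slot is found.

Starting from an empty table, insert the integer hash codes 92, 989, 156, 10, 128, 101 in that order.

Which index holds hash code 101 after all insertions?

6

92 hashes to 7; slot 7 is free => place at 7.
989 hashes to 7; 7 taken => place at 8.
156 hashes to 0; slot 0 is free => place at 0.
10 hashes to 5; slot 5 is free => place at 5.
128 hashes to 12; slot 12 is free => place at 12.
101 hashes to 5; 5 taken => place at 6.
Table: [156, -, -, -, -, 10, 101, 92, 989, -, -, -, 128]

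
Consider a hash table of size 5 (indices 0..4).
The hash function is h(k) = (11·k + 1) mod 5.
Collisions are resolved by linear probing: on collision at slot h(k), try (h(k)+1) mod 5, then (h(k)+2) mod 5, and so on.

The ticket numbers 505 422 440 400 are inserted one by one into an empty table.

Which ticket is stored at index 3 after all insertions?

422

505: h=1 => slot 1
422: h=3 => slot 3
440: h=1, probe 1,2 => slot 2
400: h=1, probe 1,2,3,4 => slot 4
Table: [-, 505, 440, 422, 400]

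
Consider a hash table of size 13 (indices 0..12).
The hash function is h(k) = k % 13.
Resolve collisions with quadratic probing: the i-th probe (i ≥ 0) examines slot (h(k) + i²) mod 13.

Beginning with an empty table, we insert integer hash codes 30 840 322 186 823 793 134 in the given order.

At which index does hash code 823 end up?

30: h=4 => slot 4
840: h=8 => slot 8
322: h=10 => slot 10
186: h=4, probe 4,5 => slot 5
823: h=4, probe 4,5,8,0 => slot 0
793: h=0, probe 0,1 => slot 1
134: h=4, probe 4,5,8,0,7 => slot 7
Table: [823, 793, _, _, 30, 186, _, 134, 840, _, 322, _, _]

0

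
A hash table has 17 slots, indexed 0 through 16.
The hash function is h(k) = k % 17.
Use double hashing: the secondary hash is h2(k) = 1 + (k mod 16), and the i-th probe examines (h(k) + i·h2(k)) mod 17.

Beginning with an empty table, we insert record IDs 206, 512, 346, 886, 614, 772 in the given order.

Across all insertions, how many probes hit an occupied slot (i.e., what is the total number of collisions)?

4

206: h=2 => slot 2
512: h=2, h2=1, probe 2,3 => slot 3
346: h=6 => slot 6
886: h=2, h2=7, probe 2,9 => slot 9
614: h=2, h2=7, probe 2,9,16 => slot 16
772: h=7 => slot 7
Table: [_, _, 206, 512, _, _, 346, 772, _, 886, _, _, _, _, _, _, 614]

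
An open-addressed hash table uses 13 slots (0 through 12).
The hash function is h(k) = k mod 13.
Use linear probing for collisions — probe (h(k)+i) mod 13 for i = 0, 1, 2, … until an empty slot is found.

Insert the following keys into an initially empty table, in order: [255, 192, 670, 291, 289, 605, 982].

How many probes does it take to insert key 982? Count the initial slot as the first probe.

5

Insert 255: h=8, slot 8 empty → index 8.
Insert 192: h=10, slot 10 empty → index 10.
Insert 670: h=7, slot 7 empty → index 7.
Insert 291: h=5, slot 5 empty → index 5.
Insert 289: h=3, slot 3 empty → index 3.
Insert 605: h=7, slots 7,8 occupied → index 9.
Insert 982: h=7, slots 7,8,9,10 occupied → index 11.
Table: [_, _, _, 289, _, 291, _, 670, 255, 605, 192, 982, _]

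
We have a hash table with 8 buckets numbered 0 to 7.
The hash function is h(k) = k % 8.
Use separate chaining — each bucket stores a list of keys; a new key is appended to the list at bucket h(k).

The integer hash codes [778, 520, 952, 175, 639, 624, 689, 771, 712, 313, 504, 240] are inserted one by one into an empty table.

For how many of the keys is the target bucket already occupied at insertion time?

7

778 → bucket 2
520 → bucket 0
952 → bucket 0 (collision)
175 → bucket 7
639 → bucket 7 (collision)
624 → bucket 0 (collision)
689 → bucket 1
771 → bucket 3
712 → bucket 0 (collision)
313 → bucket 1 (collision)
504 → bucket 0 (collision)
240 → bucket 0 (collision)
Final buckets:
0: 520 -> 952 -> 624 -> 712 -> 504 -> 240
1: 689 -> 313
2: 778
3: 771
4: .
5: .
6: .
7: 175 -> 639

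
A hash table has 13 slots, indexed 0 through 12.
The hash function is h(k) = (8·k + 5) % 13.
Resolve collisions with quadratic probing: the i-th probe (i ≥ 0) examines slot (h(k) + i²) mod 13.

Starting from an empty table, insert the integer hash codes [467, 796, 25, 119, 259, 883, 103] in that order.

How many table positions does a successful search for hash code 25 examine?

2

Insert 467: h=10, slot 10 empty → index 10.
Insert 796: h=3, slot 3 empty → index 3.
Insert 25: h=10, slot 10 occupied → index 11.
Insert 119: h=8, slot 8 empty → index 8.
Insert 259: h=10, slots 10,11 occupied → index 1.
Insert 883: h=10, slots 10,11,1 occupied → index 6.
Insert 103: h=10, slots 10,11,1,6 occupied → index 0.
Table: [103, 259, -, 796, -, -, 883, -, 119, -, 467, 25, -]
Lookup 25: h=10, probe 10,11 → found at 11.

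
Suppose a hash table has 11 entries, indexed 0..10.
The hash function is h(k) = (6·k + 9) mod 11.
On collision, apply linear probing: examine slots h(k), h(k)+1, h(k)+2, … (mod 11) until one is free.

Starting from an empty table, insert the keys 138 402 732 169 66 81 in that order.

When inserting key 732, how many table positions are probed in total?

3

138 hashes to 1; slot 1 is free => place at 1.
402 hashes to 1; 1 taken => place at 2.
732 hashes to 1; 1,2 taken => place at 3.
169 hashes to 0; slot 0 is free => place at 0.
66 hashes to 9; slot 9 is free => place at 9.
81 hashes to 0; 0,1,2,3 taken => place at 4.
Table: [169, 138, 402, 732, 81, -, -, -, -, 66, -]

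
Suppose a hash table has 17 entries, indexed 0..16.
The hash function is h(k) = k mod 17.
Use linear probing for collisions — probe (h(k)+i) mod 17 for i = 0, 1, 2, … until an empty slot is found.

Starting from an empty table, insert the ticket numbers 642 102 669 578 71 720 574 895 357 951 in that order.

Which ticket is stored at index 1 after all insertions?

578

Insert 642: h=13, slot 13 empty => index 13.
Insert 102: h=0, slot 0 empty => index 0.
Insert 669: h=6, slot 6 empty => index 6.
Insert 578: h=0, slot 0 occupied => index 1.
Insert 71: h=3, slot 3 empty => index 3.
Insert 720: h=6, slot 6 occupied => index 7.
Insert 574: h=13, slot 13 occupied => index 14.
Insert 895: h=11, slot 11 empty => index 11.
Insert 357: h=0, slots 0,1 occupied => index 2.
Insert 951: h=16, slot 16 empty => index 16.
Table: [102, 578, 357, 71, -, -, 669, 720, -, -, -, 895, -, 642, 574, -, 951]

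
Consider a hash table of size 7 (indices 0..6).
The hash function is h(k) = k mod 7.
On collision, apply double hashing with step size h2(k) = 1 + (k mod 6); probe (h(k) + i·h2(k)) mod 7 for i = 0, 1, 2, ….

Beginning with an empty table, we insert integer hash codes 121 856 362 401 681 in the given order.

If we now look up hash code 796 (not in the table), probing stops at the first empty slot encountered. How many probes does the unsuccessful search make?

2

121 hashes to 2; slot 2 is free => place at 2.
856 hashes to 2, h2=5; 2 taken => place at 0.
362 hashes to 5; slot 5 is free => place at 5.
401 hashes to 2, h2=6; 2 taken => place at 1.
681 hashes to 2, h2=4; 2 taken => place at 6.
Table: [856, 401, 121, ∅, ∅, 362, 681]
Lookup 796: h=5, h2=5, probe 5,3 → slot 3 empty, not found.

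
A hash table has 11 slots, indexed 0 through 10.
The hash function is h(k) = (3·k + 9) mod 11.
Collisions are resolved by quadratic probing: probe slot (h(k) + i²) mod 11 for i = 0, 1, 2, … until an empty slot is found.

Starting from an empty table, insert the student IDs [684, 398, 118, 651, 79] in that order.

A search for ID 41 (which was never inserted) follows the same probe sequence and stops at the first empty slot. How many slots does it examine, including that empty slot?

Insert 684: h=4, slot 4 empty => index 4.
Insert 398: h=4, slot 4 occupied => index 5.
Insert 118: h=0, slot 0 empty => index 0.
Insert 651: h=4, slots 4,5 occupied => index 8.
Insert 79: h=4, slots 4,5,8 occupied => index 2.
Table: [118, -, 79, -, 684, 398, -, -, 651, -, -]
Lookup 41: h=0, probe 0,1 → slot 1 empty, not found.

2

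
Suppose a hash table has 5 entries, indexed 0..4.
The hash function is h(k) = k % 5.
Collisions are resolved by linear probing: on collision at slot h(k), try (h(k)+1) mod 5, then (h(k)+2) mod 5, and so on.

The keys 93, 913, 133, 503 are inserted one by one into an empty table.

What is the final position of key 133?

0

93: h=3 => slot 3
913: h=3, probe 3,4 => slot 4
133: h=3, probe 3,4,0 => slot 0
503: h=3, probe 3,4,0,1 => slot 1
Table: [133, 503, ., 93, 913]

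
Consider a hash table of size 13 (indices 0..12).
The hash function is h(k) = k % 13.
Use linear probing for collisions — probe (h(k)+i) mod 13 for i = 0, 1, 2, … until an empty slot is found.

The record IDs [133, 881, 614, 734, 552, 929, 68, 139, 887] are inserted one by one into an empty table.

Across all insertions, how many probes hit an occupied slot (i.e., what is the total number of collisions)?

14

Insert 133: h=3, slot 3 empty → index 3.
Insert 881: h=10, slot 10 empty → index 10.
Insert 614: h=3, slot 3 occupied → index 4.
Insert 734: h=6, slot 6 empty → index 6.
Insert 552: h=6, slot 6 occupied → index 7.
Insert 929: h=6, slots 6,7 occupied → index 8.
Insert 68: h=3, slots 3,4 occupied → index 5.
Insert 139: h=9, slot 9 empty → index 9.
Insert 887: h=3, slots 3,4,5,6,7,8,9,10 occupied → index 11.
Table: [—, —, —, 133, 614, 68, 734, 552, 929, 139, 881, 887, —]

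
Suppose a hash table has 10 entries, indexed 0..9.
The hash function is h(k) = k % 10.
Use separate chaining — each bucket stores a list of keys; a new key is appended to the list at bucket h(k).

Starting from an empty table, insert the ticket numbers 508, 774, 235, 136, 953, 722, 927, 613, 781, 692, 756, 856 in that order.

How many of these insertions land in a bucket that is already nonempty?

Insert 508: h=8, bucket 8 empty → new chain.
Insert 774: h=4, bucket 4 empty → new chain.
Insert 235: h=5, bucket 5 empty → new chain.
Insert 136: h=6, bucket 6 empty → new chain.
Insert 953: h=3, bucket 3 empty → new chain.
Insert 722: h=2, bucket 2 empty → new chain.
Insert 927: h=7, bucket 7 empty → new chain.
Insert 613: h=3, bucket 3 nonempty → append to chain.
Insert 781: h=1, bucket 1 empty → new chain.
Insert 692: h=2, bucket 2 nonempty → append to chain.
Insert 756: h=6, bucket 6 nonempty → append to chain.
Insert 856: h=6, bucket 6 nonempty → append to chain.
Final buckets:
0: ∅
1: 781
2: 722 -> 692
3: 953 -> 613
4: 774
5: 235
6: 136 -> 756 -> 856
7: 927
8: 508
9: ∅

4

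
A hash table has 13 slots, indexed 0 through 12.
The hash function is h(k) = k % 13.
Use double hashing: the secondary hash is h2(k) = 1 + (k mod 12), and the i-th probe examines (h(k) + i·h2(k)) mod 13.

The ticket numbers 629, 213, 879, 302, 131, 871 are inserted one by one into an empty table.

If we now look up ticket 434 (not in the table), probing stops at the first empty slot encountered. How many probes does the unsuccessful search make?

629: h=5 -> slot 5
213: h=5, h2=10, probe 5,2 -> slot 2
879: h=8 -> slot 8
302: h=3 -> slot 3
131: h=1 -> slot 1
871: h=0 -> slot 0
Table: [871, 131, 213, 302, _, 629, _, _, 879, _, _, _, _]
Lookup 434: h=5, h2=3, probe 5,8,11 → slot 11 empty, not found.

3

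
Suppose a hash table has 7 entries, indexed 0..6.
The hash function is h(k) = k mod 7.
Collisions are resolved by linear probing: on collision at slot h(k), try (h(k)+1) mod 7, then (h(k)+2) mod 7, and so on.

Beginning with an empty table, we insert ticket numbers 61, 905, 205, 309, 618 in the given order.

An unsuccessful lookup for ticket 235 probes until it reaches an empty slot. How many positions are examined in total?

3

Insert 61: h=5, slot 5 empty => index 5.
Insert 905: h=2, slot 2 empty => index 2.
Insert 205: h=2, slot 2 occupied => index 3.
Insert 309: h=1, slot 1 empty => index 1.
Insert 618: h=2, slots 2,3 occupied => index 4.
Table: [-, 309, 905, 205, 618, 61, -]
Lookup 235: h=4, probe 4,5,6 → slot 6 empty, not found.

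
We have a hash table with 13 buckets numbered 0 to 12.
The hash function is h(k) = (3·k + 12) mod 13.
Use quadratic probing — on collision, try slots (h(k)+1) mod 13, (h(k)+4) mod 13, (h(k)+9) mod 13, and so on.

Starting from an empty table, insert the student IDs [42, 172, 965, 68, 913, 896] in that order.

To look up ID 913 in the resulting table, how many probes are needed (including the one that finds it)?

Insert 42: h=8, slot 8 empty => index 8.
Insert 172: h=8, slot 8 occupied => index 9.
Insert 965: h=8, slots 8,9 occupied => index 12.
Insert 68: h=8, slots 8,9,12 occupied => index 4.
Insert 913: h=8, slots 8,9,12,4 occupied => index 11.
Insert 896: h=9, slot 9 occupied => index 10.
Table: [∅, ∅, ∅, ∅, 68, ∅, ∅, ∅, 42, 172, 896, 913, 965]
Lookup 913: h=8, probe 8,9,12,4,11 → found at 11.

5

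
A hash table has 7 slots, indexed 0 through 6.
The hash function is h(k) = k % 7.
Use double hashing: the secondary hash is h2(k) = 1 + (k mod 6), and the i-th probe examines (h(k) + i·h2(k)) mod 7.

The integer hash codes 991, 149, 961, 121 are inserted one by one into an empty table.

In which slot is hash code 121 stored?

1

991: h=4 -> slot 4
149: h=2 -> slot 2
961: h=2, h2=2, probe 2,4,6 -> slot 6
121: h=2, h2=2, probe 2,4,6,1 -> slot 1
Table: [., 121, 149, ., 991, ., 961]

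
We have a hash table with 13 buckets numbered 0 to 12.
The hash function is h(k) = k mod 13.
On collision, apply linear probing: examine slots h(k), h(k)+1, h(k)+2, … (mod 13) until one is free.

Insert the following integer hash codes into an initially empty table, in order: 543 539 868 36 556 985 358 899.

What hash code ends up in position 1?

543: h=10 → slot 10
539: h=6 → slot 6
868: h=10, probe 10,11 → slot 11
36: h=10, probe 10,11,12 → slot 12
556: h=10, probe 10,11,12,0 → slot 0
985: h=10, probe 10,11,12,0,1 → slot 1
358: h=7 → slot 7
899: h=2 → slot 2
Table: [556, 985, 899, ., ., ., 539, 358, ., ., 543, 868, 36]

985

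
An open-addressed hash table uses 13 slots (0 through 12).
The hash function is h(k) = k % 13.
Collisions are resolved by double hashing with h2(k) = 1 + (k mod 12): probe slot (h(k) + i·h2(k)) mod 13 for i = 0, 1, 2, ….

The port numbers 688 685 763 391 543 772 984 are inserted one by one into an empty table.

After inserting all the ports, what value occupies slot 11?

688: h=12 → slot 12
685: h=9 → slot 9
763: h=9, h2=8, probe 9,4 → slot 4
391: h=1 → slot 1
543: h=10 → slot 10
772: h=5 → slot 5
984: h=9, h2=1, probe 9,10,11 → slot 11
Table: [∅, 391, ∅, ∅, 763, 772, ∅, ∅, ∅, 685, 543, 984, 688]

984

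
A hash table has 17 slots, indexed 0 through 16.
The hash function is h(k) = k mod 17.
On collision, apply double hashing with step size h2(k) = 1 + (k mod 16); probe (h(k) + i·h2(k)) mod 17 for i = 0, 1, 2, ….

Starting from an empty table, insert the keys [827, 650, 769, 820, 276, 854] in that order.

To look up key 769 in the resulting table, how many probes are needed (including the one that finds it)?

2

827 hashes to 11; slot 11 is free => place at 11.
650 hashes to 4; slot 4 is free => place at 4.
769 hashes to 4, h2=2; 4 taken => place at 6.
820 hashes to 4, h2=5; 4 taken => place at 9.
276 hashes to 4, h2=5; 4,9 taken => place at 14.
854 hashes to 4, h2=7; 4,11 taken => place at 1.
Table: [_, 854, _, _, 650, _, 769, _, _, 820, _, 827, _, _, 276, _, _]
Lookup 769: h=4, h2=2, probe 4,6 → found at 6.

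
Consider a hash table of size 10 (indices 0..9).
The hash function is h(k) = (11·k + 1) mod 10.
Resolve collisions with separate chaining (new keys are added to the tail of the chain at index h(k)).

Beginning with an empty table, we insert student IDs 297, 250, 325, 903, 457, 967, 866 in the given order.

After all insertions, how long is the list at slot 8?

297 -> bucket 8
250 -> bucket 1
325 -> bucket 6
903 -> bucket 4
457 -> bucket 8 (collision)
967 -> bucket 8 (collision)
866 -> bucket 7
Final buckets:
0: .
1: 250
2: .
3: .
4: 903
5: .
6: 325
7: 866
8: 297 -> 457 -> 967
9: .

3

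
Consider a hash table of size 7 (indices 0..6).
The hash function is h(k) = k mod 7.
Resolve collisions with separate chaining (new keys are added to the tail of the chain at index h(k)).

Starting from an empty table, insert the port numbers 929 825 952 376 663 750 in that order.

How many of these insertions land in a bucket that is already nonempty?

Insert 929: h=5, bucket 5 empty → new chain.
Insert 825: h=6, bucket 6 empty → new chain.
Insert 952: h=0, bucket 0 empty → new chain.
Insert 376: h=5, bucket 5 nonempty → append to chain.
Insert 663: h=5, bucket 5 nonempty → append to chain.
Insert 750: h=1, bucket 1 empty → new chain.
Final buckets:
0: 952
1: 750
2: ∅
3: ∅
4: ∅
5: 929 -> 376 -> 663
6: 825

2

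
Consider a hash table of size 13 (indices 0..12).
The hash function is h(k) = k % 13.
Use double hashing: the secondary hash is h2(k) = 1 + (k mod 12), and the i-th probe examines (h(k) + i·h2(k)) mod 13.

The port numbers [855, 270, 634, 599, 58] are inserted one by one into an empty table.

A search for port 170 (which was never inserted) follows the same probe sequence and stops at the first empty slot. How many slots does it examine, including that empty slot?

Insert 855: h=10, slot 10 empty -> index 10.
Insert 270: h=10, h2=7, slot 10 occupied -> index 4.
Insert 634: h=10, h2=11, slot 10 occupied -> index 8.
Insert 599: h=1, slot 1 empty -> index 1.
Insert 58: h=6, slot 6 empty -> index 6.
Table: [—, 599, —, —, 270, —, 58, —, 634, —, 855, —, —]
Lookup 170: h=1, h2=3, probe 1,4,7 → slot 7 empty, not found.

3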